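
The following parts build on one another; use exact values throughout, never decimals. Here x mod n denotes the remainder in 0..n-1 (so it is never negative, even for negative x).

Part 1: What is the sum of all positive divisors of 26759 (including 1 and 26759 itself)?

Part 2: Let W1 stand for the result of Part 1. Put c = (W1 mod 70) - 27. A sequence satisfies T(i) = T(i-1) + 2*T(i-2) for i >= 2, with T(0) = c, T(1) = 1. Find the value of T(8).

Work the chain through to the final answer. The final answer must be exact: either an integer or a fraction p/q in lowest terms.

-517

Part 1: 26759 is prime, so its only divisors are 1 and 26759; sigma = 1 + 26759 = 26760; answer 26760
Part 2: W1 = 26760; c = -7; T(2) = 1*(1) + 2*(-7) = -13; iterating: T(2)=-13, T(3)=-11, T(4)=-37, T(5)=-59, T(6)=-133, T(7)=-251, T(8)=-517; answer -517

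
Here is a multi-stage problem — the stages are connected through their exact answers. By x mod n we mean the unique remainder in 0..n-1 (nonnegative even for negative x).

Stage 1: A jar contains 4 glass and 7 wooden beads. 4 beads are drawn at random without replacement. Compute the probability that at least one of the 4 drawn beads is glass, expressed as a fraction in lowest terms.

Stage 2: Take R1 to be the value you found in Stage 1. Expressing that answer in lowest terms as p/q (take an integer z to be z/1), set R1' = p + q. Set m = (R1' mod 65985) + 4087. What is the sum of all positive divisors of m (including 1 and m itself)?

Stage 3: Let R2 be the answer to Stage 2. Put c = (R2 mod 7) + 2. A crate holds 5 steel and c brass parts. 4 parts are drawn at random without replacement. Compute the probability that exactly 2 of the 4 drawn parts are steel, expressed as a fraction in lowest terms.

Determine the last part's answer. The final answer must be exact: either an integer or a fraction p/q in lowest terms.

2/7

Stage 1: total draws C(11,4) = 330; complement C(7,4) = 35; favorable 330 - 35 = 295; P = 59/66; answer 59/66
Stage 2: R1 = 59/66; threaded value p + q = 125; m = 4212; 4212 = 2^2 * 3^4 * 13; sigma = (1 + 2 + 4) * (1 + 3 + 9 + 27 + 81) * (1 + 13) = 7 * 121 * 14 = 11858; answer 11858
Stage 3: R2 = 11858; c = 2; total draws C(7,4) = 35; favorable C(5,2)*C(2,2) = 10; P = 2/7; answer 2/7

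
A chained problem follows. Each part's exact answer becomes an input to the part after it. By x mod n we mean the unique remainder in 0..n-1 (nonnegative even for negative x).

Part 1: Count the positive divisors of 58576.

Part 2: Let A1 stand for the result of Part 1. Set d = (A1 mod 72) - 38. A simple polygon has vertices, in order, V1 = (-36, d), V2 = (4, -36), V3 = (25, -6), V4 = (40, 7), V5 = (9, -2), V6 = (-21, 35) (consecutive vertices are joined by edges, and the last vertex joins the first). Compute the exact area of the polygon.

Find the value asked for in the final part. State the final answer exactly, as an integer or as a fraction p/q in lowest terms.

4427/2

Part 1: 58576 = 2^4 * 7 * 523; number of divisors = (4+1) * (1+1) * (1+1) = 20; answer 20
Part 2: A1 = 20; d = -18; cross terms: (-36*-36 - 4*-18)=1368, (4*-6 - 25*-36)=876, (25*7 - 40*-6)=415, (40*-2 - 9*7)=-143, (9*35 - -21*-2)=273, (-21*-18 - -36*35)=1638; twice the area = |4427| = 4427; area = 4427/2; answer 4427/2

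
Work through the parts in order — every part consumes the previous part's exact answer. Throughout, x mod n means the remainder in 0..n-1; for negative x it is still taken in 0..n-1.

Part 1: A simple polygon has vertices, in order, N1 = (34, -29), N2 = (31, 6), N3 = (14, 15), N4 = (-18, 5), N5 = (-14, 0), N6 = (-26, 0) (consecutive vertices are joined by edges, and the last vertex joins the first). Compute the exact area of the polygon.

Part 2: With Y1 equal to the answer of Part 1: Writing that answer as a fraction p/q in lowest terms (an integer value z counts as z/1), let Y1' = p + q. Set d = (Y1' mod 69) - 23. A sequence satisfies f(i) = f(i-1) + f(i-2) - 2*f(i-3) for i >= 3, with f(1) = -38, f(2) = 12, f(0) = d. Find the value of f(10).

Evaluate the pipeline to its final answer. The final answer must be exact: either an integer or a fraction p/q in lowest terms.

Part 1: cross terms: (34*6 - 31*-29)=1103, (31*15 - 14*6)=381, (14*5 - -18*15)=340, (-18*0 - -14*5)=70, (-14*0 - -26*0)=0, (-26*-29 - 34*0)=754; twice the area = |2648| = 2648; area = 1324; answer 1324
Part 2: Y1 = 1324; threaded value p + q = 1325; d = -9; f(3) = 1*(12) + 1*(-38) - 2*(-9) = -8; iterating: f(3)=-8, f(4)=80, f(5)=48, f(6)=144, f(7)=32, f(8)=80, f(9)=-176, f(10)=-160; answer -160

-160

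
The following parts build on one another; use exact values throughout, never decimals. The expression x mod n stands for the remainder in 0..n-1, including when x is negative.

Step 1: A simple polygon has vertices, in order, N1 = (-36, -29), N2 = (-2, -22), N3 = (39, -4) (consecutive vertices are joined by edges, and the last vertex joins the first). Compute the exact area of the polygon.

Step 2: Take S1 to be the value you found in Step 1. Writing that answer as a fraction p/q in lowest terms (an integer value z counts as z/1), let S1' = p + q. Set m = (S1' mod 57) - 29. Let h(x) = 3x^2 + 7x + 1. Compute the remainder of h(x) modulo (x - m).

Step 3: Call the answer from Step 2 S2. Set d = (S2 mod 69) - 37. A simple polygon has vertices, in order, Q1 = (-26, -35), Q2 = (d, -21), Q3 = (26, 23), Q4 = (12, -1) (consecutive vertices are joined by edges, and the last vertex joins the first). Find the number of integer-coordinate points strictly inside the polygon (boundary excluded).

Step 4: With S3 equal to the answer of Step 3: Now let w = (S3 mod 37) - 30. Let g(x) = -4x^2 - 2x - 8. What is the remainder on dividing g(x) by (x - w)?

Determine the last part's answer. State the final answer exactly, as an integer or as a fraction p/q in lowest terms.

Step 1: cross terms: (-36*-22 - -2*-29)=734, (-2*-4 - 39*-22)=866, (39*-29 - -36*-4)=-1275; twice the area = |325| = 325; area = 325/2; answer 325/2
Step 2: S1 = 325/2; threaded value p + q = 327; m = 13; remainder = value at the root: 3*(13)^2 + 7*(13)^1 + 1 = (507) + (91) + (1) = 599; answer 599
Step 3: S2 = 599; d = 10; cross terms: (-26*-21 - 10*-35)=896, (10*23 - 26*-21)=776, (26*-1 - 12*23)=-302, (12*-35 - -26*-1)=-446; twice the area = |924| = 924; area = 462; boundary points = 2 + 4 + 2 + 2 = 10; strictly interior points = area - boundary/2 + 1 = 458; answer 458
Step 4: S3 = 458; w = -16; remainder = value at the root: -4*(-16)^2 - 2*(-16)^1 - 8 = (-1024) + (32) + (-8) = -1000; answer -1000

-1000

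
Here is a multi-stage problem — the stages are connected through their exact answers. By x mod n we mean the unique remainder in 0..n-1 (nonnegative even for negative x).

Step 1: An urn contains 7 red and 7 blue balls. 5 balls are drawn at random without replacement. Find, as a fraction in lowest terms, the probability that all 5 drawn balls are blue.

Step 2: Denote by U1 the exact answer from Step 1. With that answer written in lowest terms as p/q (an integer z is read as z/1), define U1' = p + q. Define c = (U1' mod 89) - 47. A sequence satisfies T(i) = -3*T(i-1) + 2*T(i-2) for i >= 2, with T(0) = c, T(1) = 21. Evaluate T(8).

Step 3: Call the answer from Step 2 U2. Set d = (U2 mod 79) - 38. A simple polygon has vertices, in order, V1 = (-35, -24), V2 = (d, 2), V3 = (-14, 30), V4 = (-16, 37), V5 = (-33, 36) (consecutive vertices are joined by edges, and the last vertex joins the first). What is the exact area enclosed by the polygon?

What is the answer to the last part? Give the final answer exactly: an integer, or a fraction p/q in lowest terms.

889/2

Step 1: total draws C(14,5) = 2002; favorable C(7,5) = 21; P = 3/286; answer 3/286
Step 2: U1 = 3/286; threaded value p + q = 289; c = -25; T(2) = -3*(21) + 2*(-25) = -113; iterating: T(2)=-113, T(3)=381, T(4)=-1369, T(5)=4869, T(6)=-17345, T(7)=61773, T(8)=-220009; answer -220009
Step 3: U2 = -220009; d = -32; cross terms: (-35*2 - -32*-24)=-838, (-32*30 - -14*2)=-932, (-14*37 - -16*30)=-38, (-16*36 - -33*37)=645, (-33*-24 - -35*36)=2052; twice the area = |889| = 889; area = 889/2; answer 889/2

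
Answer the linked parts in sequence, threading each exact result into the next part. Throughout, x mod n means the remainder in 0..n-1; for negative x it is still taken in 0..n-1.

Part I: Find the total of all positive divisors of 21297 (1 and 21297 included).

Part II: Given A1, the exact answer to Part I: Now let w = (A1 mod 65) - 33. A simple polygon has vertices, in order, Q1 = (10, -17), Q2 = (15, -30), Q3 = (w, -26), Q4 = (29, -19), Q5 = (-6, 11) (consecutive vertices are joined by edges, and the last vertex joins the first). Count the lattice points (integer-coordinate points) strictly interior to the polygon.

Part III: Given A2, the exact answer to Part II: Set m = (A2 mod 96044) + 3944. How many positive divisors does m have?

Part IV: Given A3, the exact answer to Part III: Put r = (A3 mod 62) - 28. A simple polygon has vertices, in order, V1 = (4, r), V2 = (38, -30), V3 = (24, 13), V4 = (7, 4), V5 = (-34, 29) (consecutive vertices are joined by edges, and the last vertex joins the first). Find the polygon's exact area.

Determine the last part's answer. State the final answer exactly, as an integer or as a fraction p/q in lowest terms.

1093

Part I: 21297 = 3 * 31 * 229; sigma = (1 + 3) * (1 + 31) * (1 + 229) = 4 * 32 * 230 = 29440; answer 29440
Part II: A1 = 29440; w = 27; cross terms: (10*-30 - 15*-17)=-45, (15*-26 - 27*-30)=420, (27*-19 - 29*-26)=241, (29*11 - -6*-19)=205, (-6*-17 - 10*11)=-8; twice the area = |813| = 813; area = 813/2; boundary points = 1 + 4 + 1 + 5 + 4 = 15; strictly interior points = area - boundary/2 + 1 = 400; answer 400
Part III: A2 = 400; m = 4344; 4344 = 2^3 * 3 * 181; number of divisors = (3+1) * (1+1) * (1+1) = 16; answer 16
Part IV: A3 = 16; r = -12; cross terms: (4*-30 - 38*-12)=336, (38*13 - 24*-30)=1214, (24*4 - 7*13)=5, (7*29 - -34*4)=339, (-34*-12 - 4*29)=292; twice the area = |2186| = 2186; area = 1093; answer 1093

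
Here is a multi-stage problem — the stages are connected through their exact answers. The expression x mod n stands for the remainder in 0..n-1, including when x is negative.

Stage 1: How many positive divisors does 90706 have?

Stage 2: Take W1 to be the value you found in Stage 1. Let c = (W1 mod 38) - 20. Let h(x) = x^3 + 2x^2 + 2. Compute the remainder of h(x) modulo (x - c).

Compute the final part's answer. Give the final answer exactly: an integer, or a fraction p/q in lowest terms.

Stage 1: 90706 = 2 * 7 * 11 * 19 * 31; number of divisors = (1+1) * (1+1) * (1+1) * (1+1) * (1+1) = 32; answer 32
Stage 2: W1 = 32; c = 12; remainder = value at the root: 1*(12)^3 + 2*(12)^2 + 2 = (1728) + (288) + (2) = 2018; answer 2018

2018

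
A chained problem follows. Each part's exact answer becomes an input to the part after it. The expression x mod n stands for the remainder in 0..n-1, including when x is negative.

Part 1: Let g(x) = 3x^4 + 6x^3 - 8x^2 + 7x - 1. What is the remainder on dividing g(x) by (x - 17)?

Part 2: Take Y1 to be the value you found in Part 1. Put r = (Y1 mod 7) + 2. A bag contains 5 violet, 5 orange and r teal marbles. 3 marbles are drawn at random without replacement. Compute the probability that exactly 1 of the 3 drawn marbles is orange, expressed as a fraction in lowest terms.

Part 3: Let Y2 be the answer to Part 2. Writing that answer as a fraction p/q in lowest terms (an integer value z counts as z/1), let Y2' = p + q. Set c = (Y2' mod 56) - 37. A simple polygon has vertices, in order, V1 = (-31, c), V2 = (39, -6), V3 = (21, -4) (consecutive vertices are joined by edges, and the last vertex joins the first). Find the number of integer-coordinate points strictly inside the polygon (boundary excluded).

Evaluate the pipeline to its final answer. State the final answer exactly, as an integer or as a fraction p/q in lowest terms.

129

Part 1: remainder = value at the root: 3*(17)^4 + 6*(17)^3 - 8*(17)^2 + 7*(17)^1 - 1 = (250563) + (29478) + (-2312) + (119) + (-1) = 277847; answer 277847
Part 2: Y1 = 277847; r = 5; total draws C(15,3) = 455; favorable C(5,1)*C(10,2) = 225; P = 45/91; answer 45/91
Part 3: Y2 = 45/91; threaded value p + q = 136; c = -13; cross terms: (-31*-6 - 39*-13)=693, (39*-4 - 21*-6)=-30, (21*-13 - -31*-4)=-397; twice the area = |266| = 266; area = 133; boundary points = 7 + 2 + 1 = 10; strictly interior points = area - boundary/2 + 1 = 129; answer 129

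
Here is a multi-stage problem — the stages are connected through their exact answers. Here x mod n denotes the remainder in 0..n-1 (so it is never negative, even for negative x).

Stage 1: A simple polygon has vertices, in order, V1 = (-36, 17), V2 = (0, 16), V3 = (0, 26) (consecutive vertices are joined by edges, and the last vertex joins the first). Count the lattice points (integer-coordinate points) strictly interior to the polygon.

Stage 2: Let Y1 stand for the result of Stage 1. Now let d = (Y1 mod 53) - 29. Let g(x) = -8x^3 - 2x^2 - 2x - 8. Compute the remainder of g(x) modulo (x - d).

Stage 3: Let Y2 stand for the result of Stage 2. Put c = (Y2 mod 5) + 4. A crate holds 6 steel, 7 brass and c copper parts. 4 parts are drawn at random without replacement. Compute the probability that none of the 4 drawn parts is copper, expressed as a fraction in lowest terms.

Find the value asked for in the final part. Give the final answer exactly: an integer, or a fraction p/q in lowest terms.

715/3876

Stage 1: cross terms: (-36*16 - 0*17)=-576, (0*26 - 0*16)=0, (0*17 - -36*26)=936; twice the area = |360| = 360; area = 180; boundary points = 1 + 10 + 9 = 20; strictly interior points = area - boundary/2 + 1 = 171; answer 171
Stage 2: Y1 = 171; d = -17; remainder = value at the root: -8*(-17)^3 - 2*(-17)^2 - 2*(-17)^1 - 8 = (39304) + (-578) + (34) + (-8) = 38752; answer 38752
Stage 3: Y2 = 38752; c = 6; total draws C(19,4) = 3876; favorable C(13,4) = 715; P = 715/3876; answer 715/3876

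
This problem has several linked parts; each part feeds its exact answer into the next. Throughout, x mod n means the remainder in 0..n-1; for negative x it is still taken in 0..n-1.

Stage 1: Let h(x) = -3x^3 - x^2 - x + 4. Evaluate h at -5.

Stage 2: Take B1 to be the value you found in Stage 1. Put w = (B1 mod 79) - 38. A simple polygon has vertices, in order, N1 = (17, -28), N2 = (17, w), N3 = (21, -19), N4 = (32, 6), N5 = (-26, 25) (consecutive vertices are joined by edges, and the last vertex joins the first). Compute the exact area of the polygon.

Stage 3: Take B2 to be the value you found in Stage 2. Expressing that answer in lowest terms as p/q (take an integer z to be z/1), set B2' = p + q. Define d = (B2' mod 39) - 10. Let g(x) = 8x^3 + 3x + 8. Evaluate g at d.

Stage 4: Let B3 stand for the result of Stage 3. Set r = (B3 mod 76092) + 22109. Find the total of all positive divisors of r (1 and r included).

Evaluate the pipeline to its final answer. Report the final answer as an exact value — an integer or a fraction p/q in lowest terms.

57288

Stage 1: -3*(-5)^3 - 1*(-5)^2 - 1*(-5)^1 + 4 = (375) + (-25) + (5) + (4) = 359; answer 359
Stage 2: B1 = 359; w = 5; cross terms: (17*5 - 17*-28)=561, (17*-19 - 21*5)=-428, (21*6 - 32*-19)=734, (32*25 - -26*6)=956, (-26*-28 - 17*25)=303; twice the area = |2126| = 2126; area = 1063; answer 1063
Stage 3: B2 = 1063; threaded value p + q = 1064; d = 1; 8*(1)^3 + 3*(1)^1 + 8 = (8) + (3) + (8) = 19; answer 19
Stage 4: B3 = 19; r = 22128; 22128 = 2^4 * 3 * 461; sigma = (1 + 2 + 4 + 8 + 16) * (1 + 3) * (1 + 461) = 31 * 4 * 462 = 57288; answer 57288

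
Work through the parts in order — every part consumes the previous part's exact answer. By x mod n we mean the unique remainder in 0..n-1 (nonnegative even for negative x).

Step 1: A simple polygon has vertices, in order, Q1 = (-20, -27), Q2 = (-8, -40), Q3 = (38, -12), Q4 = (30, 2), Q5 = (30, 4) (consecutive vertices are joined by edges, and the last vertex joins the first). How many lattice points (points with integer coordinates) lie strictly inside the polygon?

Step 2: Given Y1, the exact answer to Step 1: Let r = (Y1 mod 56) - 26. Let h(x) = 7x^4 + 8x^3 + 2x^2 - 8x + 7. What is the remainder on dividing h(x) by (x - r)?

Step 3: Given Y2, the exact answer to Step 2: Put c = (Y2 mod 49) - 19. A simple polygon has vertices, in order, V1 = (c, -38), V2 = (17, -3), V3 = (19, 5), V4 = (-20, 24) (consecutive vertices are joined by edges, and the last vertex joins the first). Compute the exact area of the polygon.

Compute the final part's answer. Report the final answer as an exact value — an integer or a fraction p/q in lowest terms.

1861/2

Step 1: cross terms: (-20*-40 - -8*-27)=584, (-8*-12 - 38*-40)=1616, (38*2 - 30*-12)=436, (30*4 - 30*2)=60, (30*-27 - -20*4)=-730; twice the area = |1966| = 1966; area = 983; boundary points = 1 + 2 + 2 + 2 + 1 = 8; strictly interior points = area - boundary/2 + 1 = 980; answer 980
Step 2: Y1 = 980; r = 2; remainder = value at the root: 7*(2)^4 + 8*(2)^3 + 2*(2)^2 - 8*(2)^1 + 7 = (112) + (64) + (8) + (-16) + (7) = 175; answer 175
Step 3: Y2 = 175; c = 9; cross terms: (9*-3 - 17*-38)=619, (17*5 - 19*-3)=142, (19*24 - -20*5)=556, (-20*-38 - 9*24)=544; twice the area = |1861| = 1861; area = 1861/2; answer 1861/2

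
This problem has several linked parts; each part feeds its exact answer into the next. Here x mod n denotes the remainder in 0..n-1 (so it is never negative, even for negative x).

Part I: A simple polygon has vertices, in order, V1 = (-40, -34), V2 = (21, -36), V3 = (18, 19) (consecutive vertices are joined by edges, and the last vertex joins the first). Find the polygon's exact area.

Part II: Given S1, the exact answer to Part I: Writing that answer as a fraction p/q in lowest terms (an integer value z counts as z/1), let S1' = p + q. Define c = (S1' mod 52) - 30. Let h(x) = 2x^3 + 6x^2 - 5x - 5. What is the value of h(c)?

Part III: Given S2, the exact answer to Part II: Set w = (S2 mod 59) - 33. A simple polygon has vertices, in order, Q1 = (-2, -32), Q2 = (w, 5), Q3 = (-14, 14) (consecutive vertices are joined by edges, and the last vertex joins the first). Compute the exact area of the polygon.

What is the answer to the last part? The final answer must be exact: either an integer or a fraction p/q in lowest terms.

Part I: cross terms: (-40*-36 - 21*-34)=2154, (21*19 - 18*-36)=1047, (18*-34 - -40*19)=148; twice the area = |3349| = 3349; area = 3349/2; answer 3349/2
Part II: S1 = 3349/2; threaded value p + q = 3351; c = -7; 2*(-7)^3 + 6*(-7)^2 - 5*(-7)^1 - 5 = (-686) + (294) + (35) + (-5) = -362; answer -362
Part III: S2 = -362; w = 18; cross terms: (-2*5 - 18*-32)=566, (18*14 - -14*5)=322, (-14*-32 - -2*14)=476; twice the area = |1364| = 1364; area = 682; answer 682

682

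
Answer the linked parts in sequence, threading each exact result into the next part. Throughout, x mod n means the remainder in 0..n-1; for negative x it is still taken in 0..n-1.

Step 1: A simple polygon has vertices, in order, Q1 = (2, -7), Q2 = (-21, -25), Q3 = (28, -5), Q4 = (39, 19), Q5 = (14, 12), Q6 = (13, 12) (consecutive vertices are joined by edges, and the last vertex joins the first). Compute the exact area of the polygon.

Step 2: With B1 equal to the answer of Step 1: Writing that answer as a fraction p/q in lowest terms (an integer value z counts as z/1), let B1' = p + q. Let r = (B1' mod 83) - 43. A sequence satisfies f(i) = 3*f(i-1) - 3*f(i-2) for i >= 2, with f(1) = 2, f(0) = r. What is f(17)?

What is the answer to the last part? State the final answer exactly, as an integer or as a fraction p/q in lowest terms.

-203391

Step 1: cross terms: (2*-25 - -21*-7)=-197, (-21*-5 - 28*-25)=805, (28*19 - 39*-5)=727, (39*12 - 14*19)=202, (14*12 - 13*12)=12, (13*-7 - 2*12)=-115; twice the area = |1434| = 1434; area = 717; answer 717
Step 2: B1 = 717; threaded value p + q = 718; r = 11; f(2) = 3*(2) - 3*(11) = -27; iterating: f(2)=-27, f(3)=-87, f(4)=-180, f(5)=-279, f(6)=-297, f(7)=-54, f(8)=729, f(9)=2349, f(10)=4860, f(11)=7533, f(12)=8019, f(13)=1458, f(14)=-19683, f(15)=-63423, f(16)=-131220, f(17)=-203391; answer -203391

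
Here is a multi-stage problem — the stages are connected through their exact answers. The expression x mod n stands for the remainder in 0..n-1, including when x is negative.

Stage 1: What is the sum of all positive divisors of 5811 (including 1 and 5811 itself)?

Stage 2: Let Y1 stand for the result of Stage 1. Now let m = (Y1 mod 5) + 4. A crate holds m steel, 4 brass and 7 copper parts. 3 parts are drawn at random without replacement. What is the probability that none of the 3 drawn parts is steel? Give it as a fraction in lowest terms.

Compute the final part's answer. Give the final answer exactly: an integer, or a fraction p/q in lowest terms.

Stage 1: 5811 = 3 * 13 * 149; sigma = (1 + 3) * (1 + 13) * (1 + 149) = 4 * 14 * 150 = 8400; answer 8400
Stage 2: Y1 = 8400; m = 4; total draws C(15,3) = 455; favorable C(11,3) = 165; P = 33/91; answer 33/91

33/91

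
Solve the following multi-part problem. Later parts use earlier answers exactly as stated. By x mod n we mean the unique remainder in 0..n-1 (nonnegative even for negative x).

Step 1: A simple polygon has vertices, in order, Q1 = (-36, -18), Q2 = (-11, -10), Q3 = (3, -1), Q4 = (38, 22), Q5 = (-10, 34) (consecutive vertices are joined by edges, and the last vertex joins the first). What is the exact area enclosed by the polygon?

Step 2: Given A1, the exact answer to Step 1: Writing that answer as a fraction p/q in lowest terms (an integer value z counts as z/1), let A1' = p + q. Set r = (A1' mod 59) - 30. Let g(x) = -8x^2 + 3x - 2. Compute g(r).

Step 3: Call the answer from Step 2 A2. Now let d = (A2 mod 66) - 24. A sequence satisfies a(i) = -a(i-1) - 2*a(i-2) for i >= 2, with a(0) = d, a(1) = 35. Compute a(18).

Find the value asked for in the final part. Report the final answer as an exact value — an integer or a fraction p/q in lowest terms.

-10021

Step 1: cross terms: (-36*-10 - -11*-18)=162, (-11*-1 - 3*-10)=41, (3*22 - 38*-1)=104, (38*34 - -10*22)=1512, (-10*-18 - -36*34)=1404; twice the area = |3223| = 3223; area = 3223/2; answer 3223/2
Step 2: A1 = 3223/2; threaded value p + q = 3225; r = 9; -8*(9)^2 + 3*(9)^1 - 2 = (-648) + (27) + (-2) = -623; answer -623
Step 3: A2 = -623; d = 13; a(2) = -1*(35) - 2*(13) = -61; iterating: a(2)=-61, a(3)=-9, a(4)=131, a(5)=-113, a(6)=-149, a(7)=375, a(8)=-77, a(9)=-673, a(10)=827, a(11)=519, a(12)=-2173, a(13)=1135, a(14)=3211, a(15)=-5481, a(16)=-941, a(17)=11903, a(18)=-10021; answer -10021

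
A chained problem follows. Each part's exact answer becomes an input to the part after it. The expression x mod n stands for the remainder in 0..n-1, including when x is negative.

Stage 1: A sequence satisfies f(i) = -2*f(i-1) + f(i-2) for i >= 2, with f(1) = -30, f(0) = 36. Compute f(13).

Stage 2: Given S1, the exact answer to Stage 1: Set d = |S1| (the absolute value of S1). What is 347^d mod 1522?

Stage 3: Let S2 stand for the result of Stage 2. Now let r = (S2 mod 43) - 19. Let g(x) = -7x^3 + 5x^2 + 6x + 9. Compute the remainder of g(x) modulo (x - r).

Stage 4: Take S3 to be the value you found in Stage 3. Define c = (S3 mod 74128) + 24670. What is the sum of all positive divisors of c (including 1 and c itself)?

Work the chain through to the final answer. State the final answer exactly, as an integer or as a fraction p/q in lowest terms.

130806

Stage 1: f(2) = -2*(-30) + 1*(36) = 96; iterating: f(2)=96, f(3)=-222, f(4)=540, f(5)=-1302, f(6)=3144, f(7)=-7590, f(8)=18324, f(9)=-44238, f(10)=106800, f(11)=-257838, f(12)=622476, f(13)=-1502790; answer -1502790
Stage 2: S1 = -1502790; d = 1502790; squarings mod 1522: 347^1=347, 347^2=171, 347^4=323, 347^8=833, 347^16=1379, 347^32=663, 347^64=1233, 347^128=1333, 347^256=715, 347^512=1355, 347^1024=493, 347^2048=1051, 347^4096=1151, 347^8192=661, 347^16384=107, 347^32768=795, 347^65536=395, 347^131072=781, 347^262144=1161, 347^524288=951, 347^1048576=333; 347^1502790 = 347^2 * 347^4 * 347^64 * 347^512 * 347^1024 * 347^2048 * 347^8192 * 347^16384 * 347^32768 * 347^131072 * 347^262144 * 347^1048576 = 1289 (mod 1522); answer 1289
Stage 3: S2 = 1289; r = 23; remainder = value at the root: -7*(23)^3 + 5*(23)^2 + 6*(23)^1 + 9 = (-85169) + (2645) + (138) + (9) = -82377; answer -82377
Stage 4: S3 = -82377; c = 90549; 90549 = 3^2 * 10061; sigma = (1 + 3 + 9) * (1 + 10061) = 13 * 10062 = 130806; answer 130806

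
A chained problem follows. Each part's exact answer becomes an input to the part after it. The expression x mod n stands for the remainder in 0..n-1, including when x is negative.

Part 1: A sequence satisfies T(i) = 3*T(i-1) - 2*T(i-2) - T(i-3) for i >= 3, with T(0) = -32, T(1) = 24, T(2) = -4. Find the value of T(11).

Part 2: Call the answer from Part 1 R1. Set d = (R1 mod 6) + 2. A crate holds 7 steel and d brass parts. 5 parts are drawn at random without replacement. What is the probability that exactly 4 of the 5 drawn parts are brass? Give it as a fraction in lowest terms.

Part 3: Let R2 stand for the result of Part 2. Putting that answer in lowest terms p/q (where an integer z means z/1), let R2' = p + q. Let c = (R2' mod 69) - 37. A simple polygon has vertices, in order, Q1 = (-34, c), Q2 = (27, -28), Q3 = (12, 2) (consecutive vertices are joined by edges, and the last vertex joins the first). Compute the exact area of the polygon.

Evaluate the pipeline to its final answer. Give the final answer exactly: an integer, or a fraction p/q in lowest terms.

Part 1: T(3) = 3*(-4) - 2*(24) - 1*(-32) = -28; iterating: T(3)=-28, T(4)=-100, T(5)=-240, T(6)=-492, T(7)=-896, T(8)=-1464, T(9)=-2108, T(10)=-2500, T(11)=-1820; answer -1820
Part 2: R1 = -1820; d = 6; total draws C(13,5) = 1287; favorable C(6,4)*C(7,1) = 105; P = 35/429; answer 35/429
Part 3: R2 = 35/429; threaded value p + q = 464; c = 13; cross terms: (-34*-28 - 27*13)=601, (27*2 - 12*-28)=390, (12*13 - -34*2)=224; twice the area = |1215| = 1215; area = 1215/2; answer 1215/2

1215/2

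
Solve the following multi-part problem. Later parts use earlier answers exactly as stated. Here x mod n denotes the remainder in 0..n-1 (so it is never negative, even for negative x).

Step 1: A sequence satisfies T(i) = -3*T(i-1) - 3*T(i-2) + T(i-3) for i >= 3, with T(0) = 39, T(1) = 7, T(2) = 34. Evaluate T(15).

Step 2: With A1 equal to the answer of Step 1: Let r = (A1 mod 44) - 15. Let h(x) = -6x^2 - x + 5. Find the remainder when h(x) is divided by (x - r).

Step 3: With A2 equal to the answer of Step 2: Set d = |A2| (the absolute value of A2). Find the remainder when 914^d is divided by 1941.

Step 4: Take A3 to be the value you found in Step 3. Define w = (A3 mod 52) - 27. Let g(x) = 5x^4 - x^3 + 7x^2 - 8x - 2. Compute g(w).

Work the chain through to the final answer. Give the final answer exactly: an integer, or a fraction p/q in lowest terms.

414577

Step 1: T(3) = -3*(34) - 3*(7) + 1*(39) = -84; iterating: T(3)=-84, T(4)=157, T(5)=-185, T(6)=0, T(7)=712, T(8)=-2321, T(9)=4827, T(10)=-6806, T(11)=3616, T(12)=14397, T(13)=-60845, T(14)=142960, T(15)=-231948; answer -231948
Step 2: A1 = -231948; r = 5; remainder = value at the root: -6*(5)^2 - 1*(5)^1 + 5 = (-150) + (-5) + (5) = -150; answer -150
Step 3: A2 = -150; d = 150; squarings mod 1941: 914^1=914, 914^2=766, 914^4=574, 914^8=1447, 914^16=1411, 914^32=1396, 914^64=52, 914^128=763; 914^150 = 914^2 * 914^4 * 914^16 * 914^128 = 1552 (mod 1941); answer 1552
Step 4: A3 = 1552; w = 17; 5*(17)^4 - 1*(17)^3 + 7*(17)^2 - 8*(17)^1 - 2 = (417605) + (-4913) + (2023) + (-136) + (-2) = 414577; answer 414577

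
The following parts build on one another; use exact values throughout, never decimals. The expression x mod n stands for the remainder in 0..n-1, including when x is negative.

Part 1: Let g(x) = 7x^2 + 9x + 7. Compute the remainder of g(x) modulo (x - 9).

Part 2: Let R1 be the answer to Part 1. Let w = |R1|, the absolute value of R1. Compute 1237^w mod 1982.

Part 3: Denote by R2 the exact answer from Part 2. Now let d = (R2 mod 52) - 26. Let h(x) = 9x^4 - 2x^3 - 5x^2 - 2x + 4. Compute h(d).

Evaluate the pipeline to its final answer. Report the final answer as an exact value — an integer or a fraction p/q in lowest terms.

760108

Part 1: remainder = value at the root: 7*(9)^2 + 9*(9)^1 + 7 = (567) + (81) + (7) = 655; answer 655
Part 2: R1 = 655; w = 655; squarings mod 1982: 1237^1=1237, 1237^2=65, 1237^4=261, 1237^8=733, 1237^16=167, 1237^32=141, 1237^64=61, 1237^128=1739, 1237^256=1571, 1237^512=451; 1237^655 = 1237^1 * 1237^2 * 1237^4 * 1237^8 * 1237^128 * 1237^512 = 1413 (mod 1982); answer 1413
Part 3: R2 = 1413; d = -17; 9*(-17)^4 - 2*(-17)^3 - 5*(-17)^2 - 2*(-17)^1 + 4 = (751689) + (9826) + (-1445) + (34) + (4) = 760108; answer 760108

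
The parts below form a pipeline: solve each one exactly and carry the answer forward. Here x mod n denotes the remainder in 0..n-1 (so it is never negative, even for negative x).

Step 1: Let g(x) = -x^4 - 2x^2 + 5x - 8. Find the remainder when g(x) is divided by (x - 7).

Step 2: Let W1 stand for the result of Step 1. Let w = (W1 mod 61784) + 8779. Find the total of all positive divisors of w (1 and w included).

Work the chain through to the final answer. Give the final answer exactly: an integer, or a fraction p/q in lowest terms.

Step 1: remainder = value at the root: -1*(7)^4 - 2*(7)^2 + 5*(7)^1 - 8 = (-2401) + (-98) + (35) + (-8) = -2472; answer -2472
Step 2: W1 = -2472; w = 68091; 68091 = 3 * 22697; sigma = (1 + 3) * (1 + 22697) = 4 * 22698 = 90792; answer 90792

90792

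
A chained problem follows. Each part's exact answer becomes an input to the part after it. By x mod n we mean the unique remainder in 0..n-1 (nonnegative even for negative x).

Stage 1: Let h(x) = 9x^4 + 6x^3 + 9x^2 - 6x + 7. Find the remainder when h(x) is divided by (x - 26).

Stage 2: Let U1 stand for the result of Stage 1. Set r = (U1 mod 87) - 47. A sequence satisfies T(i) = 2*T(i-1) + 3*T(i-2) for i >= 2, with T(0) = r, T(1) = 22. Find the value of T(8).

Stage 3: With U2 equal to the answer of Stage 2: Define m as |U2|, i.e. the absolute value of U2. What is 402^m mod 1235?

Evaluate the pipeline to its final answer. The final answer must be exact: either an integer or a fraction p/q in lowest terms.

1117

Stage 1: remainder = value at the root: 9*(26)^4 + 6*(26)^3 + 9*(26)^2 - 6*(26)^1 + 7 = (4112784) + (105456) + (6084) + (-156) + (7) = 4224175; answer 4224175
Stage 2: U1 = 4224175; r = 17; T(2) = 2*(22) + 3*(17) = 95; iterating: T(2)=95, T(3)=256, T(4)=797, T(5)=2362, T(6)=7115, T(7)=21316, T(8)=63977; answer 63977
Stage 3: U2 = 63977; m = 63977; squarings mod 1235: 402^1=402, 402^2=1054, 402^4=651, 402^8=196, 402^16=131, 402^32=1106, 402^64=586, 402^128=66, 402^256=651, 402^512=196, 402^1024=131, 402^2048=1106, 402^4096=586, 402^8192=66, 402^16384=651, 402^32768=196; 402^63977 = 402^1 * 402^8 * 402^32 * 402^64 * 402^128 * 402^256 * 402^2048 * 402^4096 * 402^8192 * 402^16384 * 402^32768 = 1117 (mod 1235); answer 1117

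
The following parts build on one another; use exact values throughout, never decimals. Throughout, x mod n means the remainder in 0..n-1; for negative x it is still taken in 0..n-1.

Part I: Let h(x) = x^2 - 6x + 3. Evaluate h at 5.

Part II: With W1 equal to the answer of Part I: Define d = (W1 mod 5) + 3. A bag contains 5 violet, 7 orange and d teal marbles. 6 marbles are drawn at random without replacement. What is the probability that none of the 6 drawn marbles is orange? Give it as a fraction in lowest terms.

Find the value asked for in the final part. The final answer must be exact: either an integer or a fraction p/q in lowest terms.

Part I: 1*(5)^2 - 6*(5)^1 + 3 = (25) + (-30) + (3) = -2; answer -2
Part II: W1 = -2; d = 6; total draws C(18,6) = 18564; favorable C(11,6) = 462; P = 11/442; answer 11/442

11/442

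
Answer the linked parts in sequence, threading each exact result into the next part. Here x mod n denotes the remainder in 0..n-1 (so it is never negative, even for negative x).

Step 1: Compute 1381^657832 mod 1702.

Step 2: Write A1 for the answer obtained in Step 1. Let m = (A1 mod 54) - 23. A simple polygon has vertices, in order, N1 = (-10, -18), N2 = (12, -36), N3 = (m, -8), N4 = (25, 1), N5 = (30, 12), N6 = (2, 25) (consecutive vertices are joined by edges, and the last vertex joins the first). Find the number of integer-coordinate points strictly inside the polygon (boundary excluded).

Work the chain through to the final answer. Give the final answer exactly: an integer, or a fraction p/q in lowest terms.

1458

Step 1: squarings mod 1702: 1381^1=1381, 1381^2=921, 1381^4=645, 1381^8=737, 1381^16=231, 1381^32=599, 1381^64=1381, 1381^128=921, 1381^256=645, 1381^512=737, 1381^1024=231, 1381^2048=599, 1381^4096=1381, 1381^8192=921, 1381^16384=645, 1381^32768=737, 1381^65536=231, 1381^131072=599, 1381^262144=1381, 1381^524288=921; 1381^657832 = 1381^8 * 1381^32 * 1381^128 * 1381^256 * 1381^2048 * 1381^131072 * 1381^524288 = 645 (mod 1702); answer 645
Step 2: A1 = 645; m = 28; cross terms: (-10*-36 - 12*-18)=576, (12*-8 - 28*-36)=912, (28*1 - 25*-8)=228, (25*12 - 30*1)=270, (30*25 - 2*12)=726, (2*-18 - -10*25)=214; twice the area = |2926| = 2926; area = 1463; boundary points = 2 + 4 + 3 + 1 + 1 + 1 = 12; strictly interior points = area - boundary/2 + 1 = 1458; answer 1458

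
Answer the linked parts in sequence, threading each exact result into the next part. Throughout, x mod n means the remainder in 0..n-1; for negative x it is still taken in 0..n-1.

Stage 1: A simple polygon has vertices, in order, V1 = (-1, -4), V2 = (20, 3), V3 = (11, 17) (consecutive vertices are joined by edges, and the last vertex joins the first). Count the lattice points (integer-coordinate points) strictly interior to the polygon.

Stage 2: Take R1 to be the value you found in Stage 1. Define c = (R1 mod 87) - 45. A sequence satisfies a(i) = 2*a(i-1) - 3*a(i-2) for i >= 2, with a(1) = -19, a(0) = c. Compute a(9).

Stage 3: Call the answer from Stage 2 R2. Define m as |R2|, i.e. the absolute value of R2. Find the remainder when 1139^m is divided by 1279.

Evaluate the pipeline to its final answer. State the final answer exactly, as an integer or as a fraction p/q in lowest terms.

275

Stage 1: cross terms: (-1*3 - 20*-4)=77, (20*17 - 11*3)=307, (11*-4 - -1*17)=-27; twice the area = |357| = 357; area = 357/2; boundary points = 7 + 1 + 3 = 11; strictly interior points = area - boundary/2 + 1 = 174; answer 174
Stage 2: R1 = 174; c = -45; a(2) = 2*(-19) - 3*(-45) = 97; iterating: a(2)=97, a(3)=251, a(4)=211, a(5)=-331, a(6)=-1295, a(7)=-1597, a(8)=691, a(9)=6173; answer 6173
Stage 3: R2 = 6173; m = 6173; squarings mod 1279: 1139^1=1139, 1139^2=415, 1139^4=839, 1139^8=471, 1139^16=574, 1139^32=773, 1139^64=236, 1139^128=699, 1139^256=23, 1139^512=529, 1139^1024=1019, 1139^2048=1092, 1139^4096=436; 1139^6173 = 1139^1 * 1139^4 * 1139^8 * 1139^16 * 1139^2048 * 1139^4096 = 275 (mod 1279); answer 275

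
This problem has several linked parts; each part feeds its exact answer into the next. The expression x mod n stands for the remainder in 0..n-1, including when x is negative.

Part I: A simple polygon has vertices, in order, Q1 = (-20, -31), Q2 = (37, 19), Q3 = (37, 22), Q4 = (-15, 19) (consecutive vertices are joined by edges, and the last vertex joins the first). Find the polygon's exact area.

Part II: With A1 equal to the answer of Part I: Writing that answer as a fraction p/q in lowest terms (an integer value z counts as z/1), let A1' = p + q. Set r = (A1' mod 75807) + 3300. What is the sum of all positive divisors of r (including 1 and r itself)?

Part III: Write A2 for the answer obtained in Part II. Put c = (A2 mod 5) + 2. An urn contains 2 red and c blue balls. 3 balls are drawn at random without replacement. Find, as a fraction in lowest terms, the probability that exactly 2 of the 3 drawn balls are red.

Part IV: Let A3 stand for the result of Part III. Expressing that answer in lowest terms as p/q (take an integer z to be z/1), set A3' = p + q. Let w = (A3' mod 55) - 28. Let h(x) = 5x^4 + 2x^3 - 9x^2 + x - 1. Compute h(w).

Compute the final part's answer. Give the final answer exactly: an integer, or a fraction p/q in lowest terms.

Part I: cross terms: (-20*19 - 37*-31)=767, (37*22 - 37*19)=111, (37*19 - -15*22)=1033, (-15*-31 - -20*19)=845; twice the area = |2756| = 2756; area = 1378; answer 1378
Part II: A1 = 1378; threaded value p + q = 1379; r = 4679; 4679 is prime, so its only divisors are 1 and 4679; sigma = 1 + 4679 = 4680; answer 4680
Part III: A2 = 4680; c = 2; total draws C(4,3) = 4; favorable C(2,2)*C(2,1) = 2; P = 1/2; answer 1/2
Part IV: A3 = 1/2; threaded value p + q = 3; w = -25; 5*(-25)^4 + 2*(-25)^3 - 9*(-25)^2 + 1*(-25)^1 - 1 = (1953125) + (-31250) + (-5625) + (-25) + (-1) = 1916224; answer 1916224

1916224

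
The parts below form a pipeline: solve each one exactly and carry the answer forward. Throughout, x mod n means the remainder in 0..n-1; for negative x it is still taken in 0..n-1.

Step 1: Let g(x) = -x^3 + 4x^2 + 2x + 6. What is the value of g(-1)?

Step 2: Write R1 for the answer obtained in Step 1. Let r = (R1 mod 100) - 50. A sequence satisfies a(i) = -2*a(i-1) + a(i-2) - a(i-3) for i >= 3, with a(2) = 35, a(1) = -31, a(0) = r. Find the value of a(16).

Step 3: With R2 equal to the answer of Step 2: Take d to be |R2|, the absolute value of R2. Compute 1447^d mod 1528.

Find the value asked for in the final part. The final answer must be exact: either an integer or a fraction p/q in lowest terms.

Step 1: -1*(-1)^3 + 4*(-1)^2 + 2*(-1)^1 + 6 = (1) + (4) + (-2) + (6) = 9; answer 9
Step 2: R1 = 9; r = -41; a(3) = -2*(35) + 1*(-31) - 1*(-41) = -60; iterating: a(3)=-60, a(4)=186, a(5)=-467, a(6)=1180, a(7)=-3013, a(8)=7673, a(9)=-19539, a(10)=49764, a(11)=-126740, a(12)=322783, a(13)=-822070, a(14)=2093663, a(15)=-5332179, a(16)=13580091; answer 13580091
Step 3: R2 = 13580091; d = 13580091; squarings mod 1528: 1447^1=1447, 1447^2=449, 1447^4=1433, 1447^8=1385, 1447^16=585, 1447^32=1481, 1447^64=681, 1447^128=777, 1447^256=169, 1447^512=1057, 1447^1024=281, 1447^2048=1033, 1447^4096=545, 1447^8192=593, 1447^16384=209, 1447^32768=897, 1447^65536=881, 1447^131072=1465, 1447^262144=913, 1447^524288=809, 1447^1048576=497, 1447^2097152=1001, 1447^4194304=1161, 1447^8388608=225; 1447^13580091 = 1447^1 * 1447^2 * 1447^8 * 1447^16 * 1447^32 * 1447^256 * 1447^512 * 1447^1024 * 1447^4096 * 1447^8192 * 1447^65536 * 1447^131072 * 1447^262144 * 1447^524288 * 1447^4194304 * 1447^8388608 = 359 (mod 1528); answer 359

359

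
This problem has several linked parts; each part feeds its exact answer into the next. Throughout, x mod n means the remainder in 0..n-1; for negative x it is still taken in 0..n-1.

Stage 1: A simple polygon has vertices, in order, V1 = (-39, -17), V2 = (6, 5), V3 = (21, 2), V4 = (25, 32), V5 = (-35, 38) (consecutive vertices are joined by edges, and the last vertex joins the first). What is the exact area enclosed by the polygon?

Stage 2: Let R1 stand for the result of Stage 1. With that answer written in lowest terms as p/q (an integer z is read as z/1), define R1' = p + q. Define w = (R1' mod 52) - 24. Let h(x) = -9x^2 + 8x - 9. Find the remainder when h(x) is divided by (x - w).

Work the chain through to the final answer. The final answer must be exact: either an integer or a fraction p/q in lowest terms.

Stage 1: cross terms: (-39*5 - 6*-17)=-93, (6*2 - 21*5)=-93, (21*32 - 25*2)=622, (25*38 - -35*32)=2070, (-35*-17 - -39*38)=2077; twice the area = |4583| = 4583; area = 4583/2; answer 4583/2
Stage 2: R1 = 4583/2; threaded value p + q = 4585; w = -15; remainder = value at the root: -9*(-15)^2 + 8*(-15)^1 - 9 = (-2025) + (-120) + (-9) = -2154; answer -2154

-2154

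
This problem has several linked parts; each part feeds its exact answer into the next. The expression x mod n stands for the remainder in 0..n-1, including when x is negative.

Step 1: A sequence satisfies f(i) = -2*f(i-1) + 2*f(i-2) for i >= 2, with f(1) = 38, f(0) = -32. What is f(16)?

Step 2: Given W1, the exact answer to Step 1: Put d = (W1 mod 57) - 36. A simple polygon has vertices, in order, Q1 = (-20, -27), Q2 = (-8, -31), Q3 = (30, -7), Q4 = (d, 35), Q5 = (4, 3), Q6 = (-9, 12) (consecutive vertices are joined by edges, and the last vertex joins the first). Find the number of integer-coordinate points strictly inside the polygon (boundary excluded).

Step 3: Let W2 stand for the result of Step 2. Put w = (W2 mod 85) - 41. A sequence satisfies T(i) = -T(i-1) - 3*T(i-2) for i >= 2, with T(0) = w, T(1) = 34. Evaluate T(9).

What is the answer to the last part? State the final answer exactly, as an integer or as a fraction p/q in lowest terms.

Step 1: f(2) = -2*(38) + 2*(-32) = -140; iterating: f(2)=-140, f(3)=356, f(4)=-992, f(5)=2696, f(6)=-7376, f(7)=20144, f(8)=-55040, f(9)=150368, f(10)=-410816, f(11)=1122368, f(12)=-3066368, f(13)=8377472, f(14)=-22887680, f(15)=62530304, f(16)=-170835968; answer -170835968
Step 2: W1 = -170835968; d = 7; cross terms: (-20*-31 - -8*-27)=404, (-8*-7 - 30*-31)=986, (30*35 - 7*-7)=1099, (7*3 - 4*35)=-119, (4*12 - -9*3)=75, (-9*-27 - -20*12)=483; twice the area = |2928| = 2928; area = 1464; boundary points = 4 + 2 + 1 + 1 + 1 + 1 = 10; strictly interior points = area - boundary/2 + 1 = 1460; answer 1460
Step 3: W2 = 1460; w = -26; T(2) = -1*(34) - 3*(-26) = 44; iterating: T(2)=44, T(3)=-146, T(4)=14, T(5)=424, T(6)=-466, T(7)=-806, T(8)=2204, T(9)=214; answer 214

214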